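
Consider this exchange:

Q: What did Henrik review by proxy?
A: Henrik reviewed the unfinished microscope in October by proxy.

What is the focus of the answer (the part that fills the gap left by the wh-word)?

The wh-word "what" asks about the direct object.
In the answer, "Henrik" and "by proxy" are given — repeated from the question.
"in October" is also new, but it specifies the time, which is not what the question asks about — so it is not the focus.
The constituent filling the direct object gap is "the unfinished microscope"; that is the focus.

the unfinished microscope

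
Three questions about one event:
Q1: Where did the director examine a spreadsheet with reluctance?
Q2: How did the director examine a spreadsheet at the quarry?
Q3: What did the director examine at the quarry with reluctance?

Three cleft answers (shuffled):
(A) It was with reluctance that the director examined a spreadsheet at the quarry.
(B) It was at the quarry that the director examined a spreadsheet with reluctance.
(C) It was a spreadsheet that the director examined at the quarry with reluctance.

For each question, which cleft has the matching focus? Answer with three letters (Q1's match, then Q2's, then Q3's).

Q1 asks about the location; cleft (B) focuses "at the quarry", which is the location — so Q1 → B.
Q2 asks about the manner; cleft (A) focuses "with reluctance", which is the manner — so Q2 → A.
Q3 asks about the direct object; cleft (C) focuses "a spreadsheet", which is the direct object — so Q3 → C.
Mapping: Q1→B, Q2→A, Q3→C.

BAC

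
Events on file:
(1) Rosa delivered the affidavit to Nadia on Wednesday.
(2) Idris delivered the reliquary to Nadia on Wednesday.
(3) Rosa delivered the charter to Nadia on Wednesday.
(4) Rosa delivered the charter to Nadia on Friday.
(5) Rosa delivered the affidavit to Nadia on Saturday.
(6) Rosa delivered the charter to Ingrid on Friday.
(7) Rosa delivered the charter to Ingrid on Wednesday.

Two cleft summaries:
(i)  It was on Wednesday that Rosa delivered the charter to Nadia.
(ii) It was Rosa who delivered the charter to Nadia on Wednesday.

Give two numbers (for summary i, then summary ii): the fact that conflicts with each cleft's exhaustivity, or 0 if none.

Summary (i) focuses "on Wednesday" (the setting); background agent = Rosa, thing = the charter, recipient = Nadia. Fact (4) matches that background with setting = on Friday — refutes (i).
Summary (ii) focuses "Rosa" (the agent); background thing = the charter, recipient = Nadia, setting = on Wednesday. No fact matches that background with a different agent, so 0.

4, 0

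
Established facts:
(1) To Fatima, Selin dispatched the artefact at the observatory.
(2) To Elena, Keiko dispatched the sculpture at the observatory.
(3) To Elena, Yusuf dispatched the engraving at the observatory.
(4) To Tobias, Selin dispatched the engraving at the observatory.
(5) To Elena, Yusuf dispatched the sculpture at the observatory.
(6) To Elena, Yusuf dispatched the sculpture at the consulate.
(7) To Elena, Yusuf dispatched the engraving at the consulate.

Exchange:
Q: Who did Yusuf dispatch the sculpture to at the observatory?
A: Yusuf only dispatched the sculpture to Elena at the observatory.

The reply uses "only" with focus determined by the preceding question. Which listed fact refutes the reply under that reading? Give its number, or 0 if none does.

0

The question "Who did ... to ...?" targets the recipient, so in the reply the focus falls on "Elena".
"Only" then excludes alternative recipients while the background — agent = Yusuf, thing = the sculpture, setting = at the observatory — is held fixed.
No listed fact shares that background with another recipient. Nothing contradicts the reply.
(Fact (3) would refute a reading with focus on the thing — but that is not what the question asks.)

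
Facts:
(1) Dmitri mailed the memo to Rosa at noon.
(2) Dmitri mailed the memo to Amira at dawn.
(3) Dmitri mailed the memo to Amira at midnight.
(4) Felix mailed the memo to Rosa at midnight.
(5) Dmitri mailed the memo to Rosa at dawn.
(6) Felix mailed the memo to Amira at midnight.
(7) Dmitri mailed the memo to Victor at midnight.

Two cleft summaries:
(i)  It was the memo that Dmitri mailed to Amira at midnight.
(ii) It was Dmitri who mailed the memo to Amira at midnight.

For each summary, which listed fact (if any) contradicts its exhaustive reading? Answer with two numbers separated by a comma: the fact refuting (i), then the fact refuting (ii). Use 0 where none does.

0, 6

Summary (i) focuses "the memo" (the thing); background agent = Dmitri, recipient = Amira, setting = at midnight. No fact matches that background with a different thing, so 0.
Summary (ii) focuses "Dmitri" (the agent); background thing = the memo, recipient = Amira, setting = at midnight. Fact (6) matches that background with agent = Felix — refutes (ii).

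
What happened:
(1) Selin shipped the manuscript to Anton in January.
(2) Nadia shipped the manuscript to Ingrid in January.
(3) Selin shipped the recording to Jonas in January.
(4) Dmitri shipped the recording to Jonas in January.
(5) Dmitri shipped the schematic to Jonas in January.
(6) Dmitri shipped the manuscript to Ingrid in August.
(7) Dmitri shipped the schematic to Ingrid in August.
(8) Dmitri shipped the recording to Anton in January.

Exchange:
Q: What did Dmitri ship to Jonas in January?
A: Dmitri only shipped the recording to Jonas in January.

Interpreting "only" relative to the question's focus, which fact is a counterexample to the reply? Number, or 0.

5

The question "What did ...?" targets the thing, so in the reply the focus falls on "the recording".
"Only" then excludes alternative things while the background — agent = Dmitri, recipient = Jonas, setting = in January — is held fixed.
Fact (5) shares the background with a different thing (the schematic) — counterexample.
(Fact (8) would refute a reading with focus on the recipient — but that is not what the question asks.)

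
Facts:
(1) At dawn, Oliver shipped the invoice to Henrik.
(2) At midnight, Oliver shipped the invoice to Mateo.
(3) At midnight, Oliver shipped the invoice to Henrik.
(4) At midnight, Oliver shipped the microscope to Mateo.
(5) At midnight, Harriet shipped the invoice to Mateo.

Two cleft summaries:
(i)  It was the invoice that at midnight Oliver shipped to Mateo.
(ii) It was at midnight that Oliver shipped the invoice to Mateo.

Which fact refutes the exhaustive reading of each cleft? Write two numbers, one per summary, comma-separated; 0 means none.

4, 0

(i): focus "the invoice". Looking for agent = Oliver, recipient = Mateo, setting = at midnight with some other thing — fact (4) has the microscope there. Refuted.
(ii): focus "at midnight". No fact shares agent = Oliver, thing = the invoice, recipient = Mateo with a different setting. 0.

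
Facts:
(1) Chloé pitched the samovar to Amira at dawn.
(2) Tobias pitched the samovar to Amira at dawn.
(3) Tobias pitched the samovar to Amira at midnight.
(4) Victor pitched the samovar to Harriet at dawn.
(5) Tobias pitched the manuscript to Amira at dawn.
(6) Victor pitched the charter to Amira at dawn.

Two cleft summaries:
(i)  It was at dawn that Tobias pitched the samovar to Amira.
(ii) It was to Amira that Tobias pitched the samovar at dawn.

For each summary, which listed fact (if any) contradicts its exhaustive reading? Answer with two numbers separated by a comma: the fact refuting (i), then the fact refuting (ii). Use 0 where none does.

3, 0

Summary (i) focuses "at dawn" (the setting); background agent = Tobias, thing = the samovar, recipient = Amira. Fact (3) matches that background with setting = at midnight — refutes (i).
Summary (ii) focuses "Amira" (the recipient); background agent = Tobias, thing = the samovar, setting = at dawn. No fact matches that background with a different recipient, so 0.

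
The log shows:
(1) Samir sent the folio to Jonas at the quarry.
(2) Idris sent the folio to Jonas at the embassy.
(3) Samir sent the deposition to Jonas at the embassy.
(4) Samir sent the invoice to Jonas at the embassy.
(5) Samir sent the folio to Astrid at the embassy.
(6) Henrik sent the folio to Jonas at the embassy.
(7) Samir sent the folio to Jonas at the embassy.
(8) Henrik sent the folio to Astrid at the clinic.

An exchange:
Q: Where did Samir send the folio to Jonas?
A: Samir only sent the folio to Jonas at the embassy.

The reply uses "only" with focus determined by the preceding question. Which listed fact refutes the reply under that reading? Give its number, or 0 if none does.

Answering "Where did ...?" puts focus on the setting — here, "at the embassy".
"Only" then excludes alternative settings while the background — agent = Samir, thing = the folio, recipient = Jonas — is held fixed.
Fact (1) shares the background with a different setting (at the quarry) — counterexample.
(Fact (3) would refute a reading with focus on the thing — but that is not what the question asks.)

1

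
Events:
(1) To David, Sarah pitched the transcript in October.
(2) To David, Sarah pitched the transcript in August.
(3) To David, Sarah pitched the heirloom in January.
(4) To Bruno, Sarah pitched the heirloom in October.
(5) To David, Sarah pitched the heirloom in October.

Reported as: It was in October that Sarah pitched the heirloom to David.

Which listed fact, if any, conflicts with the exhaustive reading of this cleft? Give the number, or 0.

3

Focus of the cleft: "in October" (the setting). Presupposed background: agent = Sarah, thing = the heirloom, recipient = David.
Exhaustivity: in October is the only setting satisfying that background.
But fact (3) also has agent = Sarah, thing = the heirloom, recipient = David, with setting = in January — so the exhaustive reading fails.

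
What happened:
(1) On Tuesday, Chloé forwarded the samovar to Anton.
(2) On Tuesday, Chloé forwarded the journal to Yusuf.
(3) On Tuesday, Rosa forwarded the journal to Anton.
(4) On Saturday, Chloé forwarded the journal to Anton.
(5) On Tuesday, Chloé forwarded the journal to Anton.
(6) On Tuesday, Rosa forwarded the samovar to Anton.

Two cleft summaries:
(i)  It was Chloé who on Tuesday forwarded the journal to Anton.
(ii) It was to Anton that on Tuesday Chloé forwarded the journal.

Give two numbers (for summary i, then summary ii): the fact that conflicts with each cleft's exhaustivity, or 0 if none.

3, 2

Summary (i) focuses "Chloé" (the agent); background the journal as thing and Anton as recipient and on Tuesday as setting. Fact (3) matches that background with agent = Rosa — refutes (i).
Summary (ii) focuses "Anton" (the recipient); background Chloé as agent and the journal as thing and on Tuesday as setting. Fact (2) matches that background with recipient = Yusuf — refutes (ii).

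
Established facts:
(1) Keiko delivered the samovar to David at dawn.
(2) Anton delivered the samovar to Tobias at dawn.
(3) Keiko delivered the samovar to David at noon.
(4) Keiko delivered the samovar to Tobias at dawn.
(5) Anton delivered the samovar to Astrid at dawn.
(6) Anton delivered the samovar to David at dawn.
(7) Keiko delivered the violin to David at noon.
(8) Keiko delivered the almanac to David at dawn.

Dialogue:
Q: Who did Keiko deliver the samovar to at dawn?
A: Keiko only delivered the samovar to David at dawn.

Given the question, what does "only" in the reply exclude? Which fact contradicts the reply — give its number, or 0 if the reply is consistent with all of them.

The question "Who did ... to ...?" targets the recipient, so in the reply the focus falls on "David".
So "only" ranges over recipients; the rest (agent = Keiko, thing = the samovar, setting = at dawn) is presupposed.
Fact (4) keeps agent = Keiko, thing = the samovar, setting = at dawn but has recipient = Tobias; that refutes the reply.
(Fact (3) would refute a reading with focus on the setting — but that is not what the question asks.)

4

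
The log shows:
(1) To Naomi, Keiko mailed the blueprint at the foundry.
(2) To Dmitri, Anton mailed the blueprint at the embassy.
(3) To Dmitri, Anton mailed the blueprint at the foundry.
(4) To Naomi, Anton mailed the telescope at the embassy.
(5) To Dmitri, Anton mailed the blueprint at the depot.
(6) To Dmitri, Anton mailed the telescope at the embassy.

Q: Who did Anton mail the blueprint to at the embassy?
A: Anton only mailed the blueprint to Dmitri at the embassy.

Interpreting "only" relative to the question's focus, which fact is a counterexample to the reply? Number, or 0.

Answering "Who did ... to ...?" puts focus on the recipient — here, "Dmitri".
So "only" ranges over recipients; the rest (Anton as agent and the blueprint as thing and at the embassy as setting) is presupposed.
No fact keeps Anton as agent and the blueprint as thing and at the embassy as setting while changing the recipient; every other fact differs on something backgrounded. The reply stands.
(Fact (3) would refute a reading with focus on the setting — but that is not what the question asks.)

0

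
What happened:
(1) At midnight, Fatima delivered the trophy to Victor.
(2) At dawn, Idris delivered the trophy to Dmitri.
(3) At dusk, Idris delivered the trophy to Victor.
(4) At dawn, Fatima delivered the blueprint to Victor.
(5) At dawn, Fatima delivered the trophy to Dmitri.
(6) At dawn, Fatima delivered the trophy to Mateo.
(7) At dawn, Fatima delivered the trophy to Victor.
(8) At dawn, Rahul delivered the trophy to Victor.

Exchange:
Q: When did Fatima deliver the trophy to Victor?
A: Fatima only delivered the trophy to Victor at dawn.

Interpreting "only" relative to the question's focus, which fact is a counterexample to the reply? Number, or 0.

Answering "When did ...?" puts focus on the setting — here, "at dawn".
"Only" then excludes alternative settings while the background — Fatima as agent and the trophy as thing and Victor as recipient — is held fixed.
Fact (1) keeps Fatima as agent and the trophy as thing and Victor as recipient but has setting = at midnight; that refutes the reply.
(Fact (4) would refute a reading with focus on the thing — but that is not what the question asks.)

1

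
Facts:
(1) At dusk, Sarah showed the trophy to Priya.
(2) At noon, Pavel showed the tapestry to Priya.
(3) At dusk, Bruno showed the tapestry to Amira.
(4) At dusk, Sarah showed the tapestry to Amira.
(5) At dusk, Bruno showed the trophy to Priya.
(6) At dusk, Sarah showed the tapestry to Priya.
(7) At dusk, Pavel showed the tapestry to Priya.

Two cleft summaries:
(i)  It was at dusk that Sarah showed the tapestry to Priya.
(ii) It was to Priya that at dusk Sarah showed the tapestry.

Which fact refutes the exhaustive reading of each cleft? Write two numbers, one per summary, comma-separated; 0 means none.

(i): focus "at dusk". No fact shares Sarah as agent and the tapestry as thing and Priya as recipient with a different setting. 0.
(ii): focus "Priya". Looking for Sarah as agent and the tapestry as thing and at dusk as setting with some other recipient — fact (4) has Amira there. Refuted.

0, 4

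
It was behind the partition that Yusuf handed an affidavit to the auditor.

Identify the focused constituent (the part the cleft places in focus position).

In an it-cleft "It was X that/who ...", the clefted constituent X is the focus; the that/who-clause expresses the presupposed open proposition.
Here the focus is "behind the partition". The backgrounded (presupposed) material includes "Yusuf", "an affidavit" and "to the auditor".

behind the partition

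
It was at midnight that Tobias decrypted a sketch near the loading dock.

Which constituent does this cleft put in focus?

In an it-cleft "It was X that/who ...", the clefted constituent X is the focus; the that/who-clause expresses the presupposed open proposition.
Here the focus is "at midnight". The backgrounded (presupposed) material includes "Tobias", "a sketch" and "near the loading dock".

at midnight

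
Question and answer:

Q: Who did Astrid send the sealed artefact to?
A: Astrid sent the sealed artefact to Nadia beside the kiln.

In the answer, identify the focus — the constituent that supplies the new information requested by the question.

The wh-word "who" asks about the recipient.
In the answer, "Astrid" and "the sealed artefact" are given — repeated from the question.
"beside the kiln" is also new, but it specifies the location, which is not what the question asks about — so it is not the focus.
The constituent filling the recipient gap is "to Nadia"; that is the focus.

to Nadia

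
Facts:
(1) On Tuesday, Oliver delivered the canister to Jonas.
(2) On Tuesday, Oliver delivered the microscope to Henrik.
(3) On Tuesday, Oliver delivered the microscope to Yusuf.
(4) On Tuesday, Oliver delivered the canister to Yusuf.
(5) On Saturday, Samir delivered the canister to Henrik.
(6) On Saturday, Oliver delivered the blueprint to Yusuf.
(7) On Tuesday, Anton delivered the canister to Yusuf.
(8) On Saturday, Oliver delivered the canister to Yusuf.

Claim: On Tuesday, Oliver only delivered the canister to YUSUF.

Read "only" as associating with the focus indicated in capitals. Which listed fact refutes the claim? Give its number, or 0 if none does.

The capitals mark "Yusuf" as focus. So "only" rules out other recipients, with the rest (same agent, thing, setting (Oliver / the canister / on Tuesday)) as background.
Fact (1) matches on same agent, thing, setting (Oliver / the canister / on Tuesday), but has recipient = Jonas instead. That refutes the claim.

1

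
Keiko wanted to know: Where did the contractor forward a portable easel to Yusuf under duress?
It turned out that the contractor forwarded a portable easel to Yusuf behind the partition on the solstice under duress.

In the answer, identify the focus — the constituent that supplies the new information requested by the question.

The wh-word "where" asks about the location.
In the answer, "the contractor", "a portable easel", "to Yusuf" and "under duress" are given — repeated from the question.
"on the solstice" is also new, but it specifies the time, which is not what the question asks about — so it is not the focus.
The constituent filling the location gap is "behind the partition"; that is the focus.

behind the partition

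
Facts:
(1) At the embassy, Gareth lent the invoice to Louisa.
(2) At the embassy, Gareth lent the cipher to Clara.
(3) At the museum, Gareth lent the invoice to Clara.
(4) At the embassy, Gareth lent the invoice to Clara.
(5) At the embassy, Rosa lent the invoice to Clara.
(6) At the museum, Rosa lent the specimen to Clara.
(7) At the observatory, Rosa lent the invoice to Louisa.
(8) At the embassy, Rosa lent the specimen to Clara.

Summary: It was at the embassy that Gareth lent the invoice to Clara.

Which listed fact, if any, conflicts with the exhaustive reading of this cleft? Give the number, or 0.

The cleft puts "at the embassy" in focus and presupposes the open proposition with Gareth as agent and the invoice as thing and Clara as recipient.
Exhaustivity: at the embassy is the only setting satisfying that background.
Fact (3) shares the background but with setting = at the museum; exhaustivity is violated.

3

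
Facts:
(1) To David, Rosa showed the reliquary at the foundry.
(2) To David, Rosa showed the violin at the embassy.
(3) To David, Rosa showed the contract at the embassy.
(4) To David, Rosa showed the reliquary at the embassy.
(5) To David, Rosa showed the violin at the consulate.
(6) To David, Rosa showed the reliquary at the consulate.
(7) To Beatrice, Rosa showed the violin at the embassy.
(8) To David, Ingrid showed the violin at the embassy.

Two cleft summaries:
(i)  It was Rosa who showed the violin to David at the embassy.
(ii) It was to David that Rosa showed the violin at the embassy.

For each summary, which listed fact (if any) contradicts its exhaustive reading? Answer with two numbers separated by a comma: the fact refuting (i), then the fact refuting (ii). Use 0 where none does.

(i): focus "Rosa". Looking for the violin as thing and David as recipient and at the embassy as setting with some other agent — fact (8) has Ingrid there. Refuted.
(ii): focus "David". Looking for Rosa as agent and the violin as thing and at the embassy as setting with some other recipient — fact (7) has Beatrice there. Refuted.

8, 7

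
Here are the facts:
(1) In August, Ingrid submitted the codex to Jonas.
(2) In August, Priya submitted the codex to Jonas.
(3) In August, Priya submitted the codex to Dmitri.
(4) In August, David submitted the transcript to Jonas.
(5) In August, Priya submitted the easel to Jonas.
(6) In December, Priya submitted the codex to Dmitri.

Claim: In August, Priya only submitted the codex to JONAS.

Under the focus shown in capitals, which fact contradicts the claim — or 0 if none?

Focus (in capitals) is "Jonas" — the recipient. "Only" excludes alternative recipients while holding fixed same agent, thing, setting (Priya / the codex / in August).
Fact (3) shares the background but differs in recipient (Dmitri) — a counterexample.

3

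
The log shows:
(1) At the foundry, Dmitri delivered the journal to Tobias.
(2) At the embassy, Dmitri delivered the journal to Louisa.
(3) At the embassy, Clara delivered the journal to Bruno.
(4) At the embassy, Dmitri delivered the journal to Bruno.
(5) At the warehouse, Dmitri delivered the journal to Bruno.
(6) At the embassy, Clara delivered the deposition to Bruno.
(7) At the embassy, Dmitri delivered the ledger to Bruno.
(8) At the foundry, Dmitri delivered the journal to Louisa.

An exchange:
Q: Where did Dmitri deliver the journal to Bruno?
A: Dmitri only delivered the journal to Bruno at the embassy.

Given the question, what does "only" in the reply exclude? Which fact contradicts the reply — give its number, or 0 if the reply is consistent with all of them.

Answering "Where did ...?" puts focus on the setting — here, "at the embassy".
"Only" then excludes alternative settings while the background — same agent, thing, recipient (Dmitri / the journal / Bruno) — is held fixed.
Fact (5) shares the background with a different setting (at the warehouse) — counterexample.
(Fact (7) would refute a reading with focus on the thing — but that is not what the question asks.)

5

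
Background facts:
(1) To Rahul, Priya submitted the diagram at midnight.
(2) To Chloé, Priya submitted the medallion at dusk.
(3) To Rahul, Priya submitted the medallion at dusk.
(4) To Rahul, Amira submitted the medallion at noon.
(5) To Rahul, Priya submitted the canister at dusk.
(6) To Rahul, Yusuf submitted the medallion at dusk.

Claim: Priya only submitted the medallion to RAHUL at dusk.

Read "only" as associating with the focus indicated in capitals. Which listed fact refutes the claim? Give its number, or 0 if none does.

2

Focus (in capitals) is "Rahul" — the recipient. "Only" excludes alternative recipients while holding fixed Priya as agent and the medallion as thing and at dusk as setting.
Fact (2) shares the background but differs in recipient (Chloé) — a counterexample.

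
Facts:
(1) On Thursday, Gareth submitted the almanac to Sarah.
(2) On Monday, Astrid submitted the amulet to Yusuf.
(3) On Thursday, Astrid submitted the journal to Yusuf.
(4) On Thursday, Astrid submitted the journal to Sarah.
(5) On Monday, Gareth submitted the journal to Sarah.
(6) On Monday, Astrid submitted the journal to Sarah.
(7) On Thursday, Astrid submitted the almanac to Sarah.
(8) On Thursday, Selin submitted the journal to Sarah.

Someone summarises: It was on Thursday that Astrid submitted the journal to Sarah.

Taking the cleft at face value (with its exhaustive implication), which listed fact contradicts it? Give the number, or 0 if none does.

6

Focus of the cleft: "on Thursday" (the setting). Presupposed background: same agent, thing, recipient (Astrid / the journal / Sarah).
Exhaustivity: on Thursday is the only setting satisfying that background.
But fact (6) also has same agent, thing, recipient (Astrid / the journal / Sarah), with setting = on Monday — so the exhaustive reading fails.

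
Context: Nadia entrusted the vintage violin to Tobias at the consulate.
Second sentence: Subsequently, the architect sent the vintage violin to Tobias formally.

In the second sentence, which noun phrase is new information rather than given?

"the vintage violin" and "Tobias" in the second sentence are given — already mentioned in the context.
"the architect" has no antecedent in the context; it is discourse-new.

the architect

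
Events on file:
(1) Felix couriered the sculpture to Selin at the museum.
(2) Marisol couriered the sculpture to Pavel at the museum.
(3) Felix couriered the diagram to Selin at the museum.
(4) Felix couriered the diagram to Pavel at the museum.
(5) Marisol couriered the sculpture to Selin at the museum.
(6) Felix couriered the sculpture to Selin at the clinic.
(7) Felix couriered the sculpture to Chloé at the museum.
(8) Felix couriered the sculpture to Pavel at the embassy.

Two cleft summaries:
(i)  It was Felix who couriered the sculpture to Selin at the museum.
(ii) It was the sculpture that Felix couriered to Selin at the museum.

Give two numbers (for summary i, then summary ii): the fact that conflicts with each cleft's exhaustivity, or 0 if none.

(i): focus "Felix". Looking for same thing, recipient, setting (the sculpture / Selin / at the museum) with some other agent — fact (5) has Marisol there. Refuted.
(ii): focus "the sculpture". Looking for same agent, recipient, setting (Felix / Selin / at the museum) with some other thing — fact (3) has the diagram there. Refuted.

5, 3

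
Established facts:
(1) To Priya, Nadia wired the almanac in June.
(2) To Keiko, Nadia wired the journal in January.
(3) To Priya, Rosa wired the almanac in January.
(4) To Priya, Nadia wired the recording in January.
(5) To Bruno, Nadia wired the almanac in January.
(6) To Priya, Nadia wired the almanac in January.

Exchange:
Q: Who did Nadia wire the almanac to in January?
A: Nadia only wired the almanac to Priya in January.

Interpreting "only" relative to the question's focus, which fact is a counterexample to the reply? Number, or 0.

Answering "Who did ... to ...?" puts focus on the recipient — here, "Priya".
So "only" ranges over recipients; the rest (Nadia as agent and the almanac as thing and in January as setting) is presupposed.
Fact (5) keeps Nadia as agent and the almanac as thing and in January as setting but has recipient = Bruno; that refutes the reply.
(Fact (1) would refute a reading with focus on the setting — but that is not what the question asks.)

5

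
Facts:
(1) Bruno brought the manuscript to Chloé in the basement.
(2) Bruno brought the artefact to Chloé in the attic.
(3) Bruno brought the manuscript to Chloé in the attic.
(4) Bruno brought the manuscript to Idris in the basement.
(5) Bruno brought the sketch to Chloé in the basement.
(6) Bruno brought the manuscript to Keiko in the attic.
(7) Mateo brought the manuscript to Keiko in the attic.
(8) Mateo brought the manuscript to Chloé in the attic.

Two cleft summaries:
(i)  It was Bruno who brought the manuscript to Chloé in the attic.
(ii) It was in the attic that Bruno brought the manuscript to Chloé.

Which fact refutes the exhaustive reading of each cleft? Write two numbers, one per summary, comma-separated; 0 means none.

(i): focus "Bruno". Looking for thing = the manuscript, recipient = Chloé, setting = in the attic with some other agent — fact (8) has Mateo there. Refuted.
(ii): focus "in the attic". Looking for agent = Bruno, thing = the manuscript, recipient = Chloé with some other setting — fact (1) has in the basement there. Refuted.

8, 1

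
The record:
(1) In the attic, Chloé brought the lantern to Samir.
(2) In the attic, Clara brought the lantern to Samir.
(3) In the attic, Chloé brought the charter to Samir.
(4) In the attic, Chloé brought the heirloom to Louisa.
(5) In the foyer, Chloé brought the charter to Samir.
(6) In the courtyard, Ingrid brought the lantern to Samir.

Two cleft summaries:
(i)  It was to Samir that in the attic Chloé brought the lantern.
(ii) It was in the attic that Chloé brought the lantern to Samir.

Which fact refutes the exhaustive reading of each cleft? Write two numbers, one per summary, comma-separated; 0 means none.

(i): focus "Samir". No fact shares Chloé as agent and the lantern as thing and in the attic as setting with a different recipient. 0.
(ii): focus "in the attic". No fact shares Chloé as agent and the lantern as thing and Samir as recipient with a different setting. 0.

0, 0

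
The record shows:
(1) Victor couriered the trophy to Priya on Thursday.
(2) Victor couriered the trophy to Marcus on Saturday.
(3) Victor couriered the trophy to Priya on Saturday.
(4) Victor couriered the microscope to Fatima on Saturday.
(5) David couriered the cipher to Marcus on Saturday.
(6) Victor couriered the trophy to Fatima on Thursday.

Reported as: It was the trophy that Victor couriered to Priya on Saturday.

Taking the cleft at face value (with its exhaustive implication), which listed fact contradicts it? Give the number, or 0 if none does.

Focus of the cleft: "the trophy" (the thing). Presupposed background: agent = Victor, recipient = Priya, setting = on Saturday.
The exhaustive reading says no other thing fits that background.
No listed fact matches the background with a different thing. Exhaustivity holds.

0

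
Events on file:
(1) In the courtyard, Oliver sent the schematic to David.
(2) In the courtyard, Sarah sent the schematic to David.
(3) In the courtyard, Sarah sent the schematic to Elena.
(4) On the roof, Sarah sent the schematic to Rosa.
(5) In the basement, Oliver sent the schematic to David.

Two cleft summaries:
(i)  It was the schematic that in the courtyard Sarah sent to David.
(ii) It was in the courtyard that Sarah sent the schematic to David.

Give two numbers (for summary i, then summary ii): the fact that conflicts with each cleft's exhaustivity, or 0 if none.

(i): focus "the schematic". No fact shares Sarah as agent and David as recipient and in the courtyard as setting with a different thing. 0.
(ii): focus "in the courtyard". No fact shares Sarah as agent and the schematic as thing and David as recipient with a different setting. 0.

0, 0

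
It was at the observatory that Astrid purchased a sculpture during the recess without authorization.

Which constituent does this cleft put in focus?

at the observatory

In an it-cleft "It was X that/who ...", the clefted constituent X is the focus; the that/who-clause expresses the presupposed open proposition.
Here the focus is "at the observatory". The backgrounded (presupposed) material includes "Astrid", "a sculpture", "without authorization" and "during the recess".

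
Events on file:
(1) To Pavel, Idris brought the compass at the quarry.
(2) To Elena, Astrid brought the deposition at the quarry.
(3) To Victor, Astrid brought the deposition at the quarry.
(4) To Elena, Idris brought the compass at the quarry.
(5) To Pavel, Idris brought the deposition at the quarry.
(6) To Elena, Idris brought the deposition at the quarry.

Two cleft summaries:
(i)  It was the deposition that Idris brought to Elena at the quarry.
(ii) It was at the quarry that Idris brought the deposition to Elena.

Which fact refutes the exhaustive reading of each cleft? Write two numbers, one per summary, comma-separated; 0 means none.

4, 0

(i): focus "the deposition". Looking for agent = Idris, recipient = Elena, setting = at the quarry with some other thing — fact (4) has the compass there. Refuted.
(ii): focus "at the quarry". No fact shares agent = Idris, thing = the deposition, recipient = Elena with a different setting. 0.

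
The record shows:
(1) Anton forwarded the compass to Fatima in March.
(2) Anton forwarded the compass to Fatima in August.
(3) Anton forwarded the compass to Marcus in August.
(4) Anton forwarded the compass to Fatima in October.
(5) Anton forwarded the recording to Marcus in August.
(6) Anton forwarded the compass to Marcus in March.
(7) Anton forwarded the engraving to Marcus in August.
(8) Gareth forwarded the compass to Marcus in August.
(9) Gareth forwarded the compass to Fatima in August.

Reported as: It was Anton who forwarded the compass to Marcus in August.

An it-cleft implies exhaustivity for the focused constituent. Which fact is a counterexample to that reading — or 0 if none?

8

Focus of the cleft: "Anton" (the agent). Presupposed background: the compass as thing and Marcus as recipient and in August as setting.
The exhaustive reading says no other agent fits that background.
Fact (8) shares the background but with agent = Gareth; exhaustivity is violated.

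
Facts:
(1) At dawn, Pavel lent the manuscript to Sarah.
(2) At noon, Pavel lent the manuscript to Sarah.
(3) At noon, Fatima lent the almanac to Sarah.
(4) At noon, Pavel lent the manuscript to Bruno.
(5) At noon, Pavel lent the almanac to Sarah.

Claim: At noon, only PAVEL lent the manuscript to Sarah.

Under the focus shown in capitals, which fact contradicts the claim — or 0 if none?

0

Focus (in capitals) is "Pavel" — the agent. "Only" excludes alternative agents while holding fixed same thing, recipient, setting (the manuscript / Sarah / at noon).
No fact matches same thing, recipient, setting (the manuscript / Sarah / at noon) with a different agent — every other fact differs on at least one backgrounded slot. So no fact refutes it.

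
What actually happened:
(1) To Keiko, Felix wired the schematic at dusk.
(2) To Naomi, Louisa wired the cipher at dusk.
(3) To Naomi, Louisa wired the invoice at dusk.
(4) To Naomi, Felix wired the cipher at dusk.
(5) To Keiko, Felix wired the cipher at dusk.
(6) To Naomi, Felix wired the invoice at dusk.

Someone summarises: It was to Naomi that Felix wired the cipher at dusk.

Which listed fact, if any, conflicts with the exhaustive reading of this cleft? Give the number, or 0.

5

Focus of the cleft: "Naomi" (the recipient). Presupposed background: same agent, thing, setting (Felix / the cipher / at dusk).
The exhaustive reading says no other recipient fits that background.
Fact (5) shares the background but with recipient = Keiko; exhaustivity is violated.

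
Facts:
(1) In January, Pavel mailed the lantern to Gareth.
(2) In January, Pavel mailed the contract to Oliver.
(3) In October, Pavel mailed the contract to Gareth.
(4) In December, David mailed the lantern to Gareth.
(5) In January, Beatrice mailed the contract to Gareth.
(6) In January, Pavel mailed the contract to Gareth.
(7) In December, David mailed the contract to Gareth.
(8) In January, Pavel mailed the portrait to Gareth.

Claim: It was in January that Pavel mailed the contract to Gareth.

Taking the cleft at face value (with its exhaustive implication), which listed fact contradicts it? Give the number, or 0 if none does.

Focus of the cleft: "in January" (the setting). Presupposed background: agent = Pavel, thing = the contract, recipient = Gareth.
The exhaustive reading says no other setting fits that background.
But fact (3) also has agent = Pavel, thing = the contract, recipient = Gareth, with setting = in October — so the exhaustive reading fails.

3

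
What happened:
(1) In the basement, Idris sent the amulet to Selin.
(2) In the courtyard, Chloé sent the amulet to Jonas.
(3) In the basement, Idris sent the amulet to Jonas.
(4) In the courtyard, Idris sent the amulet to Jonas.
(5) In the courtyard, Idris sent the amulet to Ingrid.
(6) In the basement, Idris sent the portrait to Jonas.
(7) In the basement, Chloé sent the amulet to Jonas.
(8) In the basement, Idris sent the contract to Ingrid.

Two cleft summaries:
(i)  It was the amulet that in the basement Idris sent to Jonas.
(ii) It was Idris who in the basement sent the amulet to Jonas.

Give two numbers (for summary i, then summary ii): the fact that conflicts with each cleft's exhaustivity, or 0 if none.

6, 7

Summary (i) focuses "the amulet" (the thing); background Idris as agent and Jonas as recipient and in the basement as setting. Fact (6) matches that background with thing = the portrait — refutes (i).
Summary (ii) focuses "Idris" (the agent); background the amulet as thing and Jonas as recipient and in the basement as setting. Fact (7) matches that background with agent = Chloé — refutes (ii).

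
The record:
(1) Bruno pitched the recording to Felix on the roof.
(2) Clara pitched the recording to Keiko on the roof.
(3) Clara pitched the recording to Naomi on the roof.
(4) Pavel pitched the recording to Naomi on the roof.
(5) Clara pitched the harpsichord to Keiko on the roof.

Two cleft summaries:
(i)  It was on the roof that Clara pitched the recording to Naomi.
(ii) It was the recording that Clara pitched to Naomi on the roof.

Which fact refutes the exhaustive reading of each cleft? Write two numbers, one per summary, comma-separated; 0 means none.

(i): focus "on the roof". No fact shares Clara as agent and the recording as thing and Naomi as recipient with a different setting. 0.
(ii): focus "the recording". No fact shares Clara as agent and Naomi as recipient and on the roof as setting with a different thing. 0.

0, 0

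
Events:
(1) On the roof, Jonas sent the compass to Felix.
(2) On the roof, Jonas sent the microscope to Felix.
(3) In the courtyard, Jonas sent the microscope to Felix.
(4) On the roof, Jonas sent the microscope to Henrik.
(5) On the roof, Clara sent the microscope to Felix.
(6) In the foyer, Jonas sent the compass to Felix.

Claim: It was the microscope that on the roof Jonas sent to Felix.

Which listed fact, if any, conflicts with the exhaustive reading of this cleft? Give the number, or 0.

1

The cleft puts "the microscope" in focus and presupposes the open proposition with same agent, recipient, setting (Jonas / Felix / on the roof).
The exhaustive reading says no other thing fits that background.
Fact (1) shares the background but with thing = the compass; exhaustivity is violated.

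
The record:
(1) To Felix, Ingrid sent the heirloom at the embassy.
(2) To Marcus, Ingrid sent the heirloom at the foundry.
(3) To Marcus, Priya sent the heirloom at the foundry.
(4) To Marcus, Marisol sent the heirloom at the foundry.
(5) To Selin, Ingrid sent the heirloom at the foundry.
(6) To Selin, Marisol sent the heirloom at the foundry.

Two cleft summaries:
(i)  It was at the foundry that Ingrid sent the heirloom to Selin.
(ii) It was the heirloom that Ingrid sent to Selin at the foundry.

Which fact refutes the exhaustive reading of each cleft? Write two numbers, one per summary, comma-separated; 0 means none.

(i): focus "at the foundry". No fact shares Ingrid as agent and the heirloom as thing and Selin as recipient with a different setting. 0.
(ii): focus "the heirloom". No fact shares Ingrid as agent and Selin as recipient and at the foundry as setting with a different thing. 0.

0, 0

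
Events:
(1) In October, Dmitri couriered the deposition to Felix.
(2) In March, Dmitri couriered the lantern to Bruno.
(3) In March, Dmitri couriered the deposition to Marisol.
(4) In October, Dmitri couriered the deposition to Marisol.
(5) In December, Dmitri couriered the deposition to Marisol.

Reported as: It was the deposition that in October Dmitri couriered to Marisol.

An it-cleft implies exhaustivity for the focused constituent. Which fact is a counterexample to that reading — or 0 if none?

Focus of the cleft: "the deposition" (the thing). Presupposed background: same agent, recipient, setting (Dmitri / Marisol / in October).
The exhaustive reading says no other thing fits that background.
No listed fact matches the background with a different thing. Exhaustivity holds.

0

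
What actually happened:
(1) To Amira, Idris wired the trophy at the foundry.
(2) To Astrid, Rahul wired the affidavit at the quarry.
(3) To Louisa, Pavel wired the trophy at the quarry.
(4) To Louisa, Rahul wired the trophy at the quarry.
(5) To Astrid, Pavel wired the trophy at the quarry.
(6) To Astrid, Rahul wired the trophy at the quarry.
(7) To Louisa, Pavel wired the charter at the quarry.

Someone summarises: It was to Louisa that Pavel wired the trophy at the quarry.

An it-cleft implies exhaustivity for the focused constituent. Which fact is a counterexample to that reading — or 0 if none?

The cleft puts "Louisa" in focus and presupposes the open proposition with Pavel as agent and the trophy as thing and at the quarry as setting.
The exhaustive reading says no other recipient fits that background.
Fact (5) shares the background but with recipient = Astrid; exhaustivity is violated.

5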